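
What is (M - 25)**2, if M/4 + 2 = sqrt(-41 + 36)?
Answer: 1009 - 264*I*sqrt(5) ≈ 1009.0 - 590.32*I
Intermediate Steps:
M = -8 + 4*I*sqrt(5) (M = -8 + 4*sqrt(-41 + 36) = -8 + 4*sqrt(-5) = -8 + 4*(I*sqrt(5)) = -8 + 4*I*sqrt(5) ≈ -8.0 + 8.9443*I)
(M - 25)**2 = ((-8 + 4*I*sqrt(5)) - 25)**2 = (-33 + 4*I*sqrt(5))**2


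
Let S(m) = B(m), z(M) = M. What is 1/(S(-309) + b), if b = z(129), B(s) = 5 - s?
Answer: 1/443 ≈ 0.0022573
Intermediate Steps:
S(m) = 5 - m
b = 129
1/(S(-309) + b) = 1/((5 - 1*(-309)) + 129) = 1/((5 + 309) + 129) = 1/(314 + 129) = 1/443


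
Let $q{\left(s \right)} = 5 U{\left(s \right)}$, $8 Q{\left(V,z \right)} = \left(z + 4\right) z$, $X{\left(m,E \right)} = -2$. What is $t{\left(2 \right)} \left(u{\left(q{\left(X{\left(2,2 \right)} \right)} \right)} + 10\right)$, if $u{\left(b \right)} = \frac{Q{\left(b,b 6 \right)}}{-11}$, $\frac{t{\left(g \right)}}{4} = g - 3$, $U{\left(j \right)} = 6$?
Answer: $\frac{16120}{11} \approx 1465.5$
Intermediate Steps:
$Q{\left(V,z \right)} = \frac{z \left(4 + z\right)}{8}$ ($Q{\left(V,z \right)} = \frac{\left(z + 4\right) z}{8} = \frac{\left(4 + z\right) z}{8} = \frac{z \left(4 + z\right)}{8}$)
$t{\left(g \right)} = -12 + 4 g$ ($t{\left(g \right)} = 4 \left(g - 3\right) = 4 \left(-3 + g\right) = -12 + 4 g$)
$q{\left(s \right)} = 30$ ($q{\left(s \right)} = 5 \cdot 6 = 30$)
$u{\left(b \right)} = - \frac{3 b \left(4 + 6 b\right)}{44}$ ($u{\left(b \right)} = \frac{\frac{1}{8} b 6 \left(4 + b 6\right)}{-11} = \frac{6 b \left(4 + 6 b\right)}{8} \left(- \frac{1}{11}\right) = \frac{3 b \left(4 + 6 b\right)}{4} \left(- \frac{1}{11}\right) = - \frac{3 b \left(4 + 6 b\right)}{44}$)
$t{\left(2 \right)} \left(u{\left(q{\left(X{\left(2,2 \right)} \right)} \right)} + 10\right) = \left(-12 + 4 \cdot 2\right) \left(\left(- \frac{3}{22}\right) 30 \left(2 + 3 \cdot 30\right) + 10\right) = \left(-12 + 8\right) \left(\left(- \frac{3}{22}\right) 30 \left(2 + 90\right) + 10\right) = - 4 \left(\left(- \frac{3}{22}\right) 30 \cdot 92 + 10\right) = - 4 \left(- \frac{4140}{11} + 10\right) = \left(-4\right) \left(- \frac{4030}{11}\right) = \frac{16120}{11}$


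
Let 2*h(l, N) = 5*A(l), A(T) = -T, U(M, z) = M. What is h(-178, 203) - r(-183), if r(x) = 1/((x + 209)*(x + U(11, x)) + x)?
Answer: 2071476/4655 ≈ 445.00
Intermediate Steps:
h(l, N) = -5*l/2 (h(l, N) = (5*(-l))/2 = (-5*l)/2 = -5*l/2)
r(x) = 1/(x + (11 + x)*(209 + x)) (r(x) = 1/((x + 209)*(x + 11) + x) = 1/((209 + x)*(11 + x) + x) = 1/((11 + x)*(209 + x) + x) = 1/(x + (11 + x)*(209 + x)))
h(-178, 203) - r(-183) = -5/2*(-178) - 1/(2299 + (-183)**2 + 221*(-183)) = 445 - 1/(2299 + 33489 - 40443) = 445 - 1/(-4655) = 445 - 1*(-1/4655) = 445 + 1/4655 = 2071476/4655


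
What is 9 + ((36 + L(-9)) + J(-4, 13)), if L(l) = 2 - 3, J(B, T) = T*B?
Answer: -8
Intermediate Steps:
J(B, T) = B*T
L(l) = -1
9 + ((36 + L(-9)) + J(-4, 13)) = 9 + ((36 - 1) - 4*13) = 9 + (35 - 52) = 9 - 17 = -8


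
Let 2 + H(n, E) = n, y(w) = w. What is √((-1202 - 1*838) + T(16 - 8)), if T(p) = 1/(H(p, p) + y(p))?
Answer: I*√399826/14 ≈ 45.166*I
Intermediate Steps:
H(n, E) = -2 + n
T(p) = 1/(-2 + 2*p) (T(p) = 1/((-2 + p) + p) = 1/(-2 + 2*p))
√((-1202 - 1*838) + T(16 - 8)) = √((-1202 - 1*838) + 1/(2*(-1 + (16 - 8)))) = √((-1202 - 838) + 1/(2*(-1 + 8))) = √(-2040 + (½)/7) = √(-2040 + (½)*(⅐)) = √(-2040 + 1/14) = √(-28559/14) = I*√399826/14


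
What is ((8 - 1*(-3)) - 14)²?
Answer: 9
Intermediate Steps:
((8 - 1*(-3)) - 14)² = ((8 + 3) - 14)² = (11 - 14)² = (-3)² = 9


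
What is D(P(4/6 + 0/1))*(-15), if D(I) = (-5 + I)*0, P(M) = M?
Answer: 0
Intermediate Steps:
D(I) = 0
D(P(4/6 + 0/1))*(-15) = 0*(-15) = 0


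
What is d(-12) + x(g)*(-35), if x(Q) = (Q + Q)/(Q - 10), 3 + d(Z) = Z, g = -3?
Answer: -405/13 ≈ -31.154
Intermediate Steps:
d(Z) = -3 + Z
x(Q) = 2*Q/(-10 + Q) (x(Q) = (2*Q)/(-10 + Q) = 2*Q/(-10 + Q))
d(-12) + x(g)*(-35) = (-3 - 12) + (2*(-3)/(-10 - 3))*(-35) = -15 + (2*(-3)/(-13))*(-35) = -15 + (2*(-3)*(-1/13))*(-35) = -15 + (6/13)*(-35) = -15 - 210/13 = -405/13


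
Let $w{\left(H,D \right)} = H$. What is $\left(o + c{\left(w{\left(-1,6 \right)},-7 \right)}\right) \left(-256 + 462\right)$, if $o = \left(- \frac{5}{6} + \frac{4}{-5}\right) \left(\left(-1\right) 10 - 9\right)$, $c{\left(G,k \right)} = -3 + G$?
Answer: $\frac{83533}{15} \approx 5568.9$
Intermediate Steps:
$o = \frac{931}{30}$ ($o = \left(\left(-5\right) \frac{1}{6} + 4 \left(- \frac{1}{5}\right)\right) \left(-10 - 9\right) = \left(- \frac{5}{6} - \frac{4}{5}\right) \left(-19\right) = \left(- \frac{49}{30}\right) \left(-19\right) = \frac{931}{30} \approx 31.033$)
$\left(o + c{\left(w{\left(-1,6 \right)},-7 \right)}\right) \left(-256 + 462\right) = \left(\frac{931}{30} - 4\right) \left(-256 + 462\right) = \left(\frac{931}{30} - 4\right) 206 = \frac{811}{30} \cdot 206 = \frac{83533}{15}$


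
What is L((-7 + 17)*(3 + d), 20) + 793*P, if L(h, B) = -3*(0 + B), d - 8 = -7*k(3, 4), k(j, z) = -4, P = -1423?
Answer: -1128499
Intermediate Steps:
d = 36 (d = 8 - 7*(-4) = 8 + 28 = 36)
L(h, B) = -3*B
L((-7 + 17)*(3 + d), 20) + 793*P = -3*20 + 793*(-1423) = -60 - 1128439 = -1128499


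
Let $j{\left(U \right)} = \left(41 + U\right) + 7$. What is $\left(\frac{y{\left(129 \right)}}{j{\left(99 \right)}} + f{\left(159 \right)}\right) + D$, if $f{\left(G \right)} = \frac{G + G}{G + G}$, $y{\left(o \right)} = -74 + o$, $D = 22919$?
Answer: $\frac{3369295}{147} \approx 22920.0$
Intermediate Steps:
$j{\left(U \right)} = 48 + U$
$f{\left(G \right)} = 1$ ($f{\left(G \right)} = \frac{2 G}{2 G} = 2 G \frac{1}{2 G} = 1$)
$\left(\frac{y{\left(129 \right)}}{j{\left(99 \right)}} + f{\left(159 \right)}\right) + D = \left(\frac{-74 + 129}{48 + 99} + 1\right) + 22919 = \left(\frac{55}{147} + 1\right) + 22919 = \frac{202}{147} + 22919 = \frac{3369295}{147}$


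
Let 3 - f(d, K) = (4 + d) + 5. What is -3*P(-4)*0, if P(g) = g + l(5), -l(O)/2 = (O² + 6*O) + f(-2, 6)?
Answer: 0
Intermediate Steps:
f(d, K) = -6 - d (f(d, K) = 3 - ((4 + d) + 5) = 3 - (9 + d) = 3 + (-9 - d) = -6 - d)
l(O) = 8 - 12*O - 2*O² (l(O) = -2*((O² + 6*O) + (-6 - 1*(-2))) = -2*((O² + 6*O) + (-6 + 2)) = -2*((O² + 6*O) - 4) = -2*(-4 + O² + 6*O) = 8 - 12*O - 2*O²)
P(g) = -102 + g (P(g) = g + (8 - 12*5 - 2*5²) = g + (8 - 60 - 2*25) = g + (8 - 60 - 50) = g - 102 = -102 + g)
-3*P(-4)*0 = -3*(-102 - 4)*0 = -3*(-106)*0 = 318*0 = 0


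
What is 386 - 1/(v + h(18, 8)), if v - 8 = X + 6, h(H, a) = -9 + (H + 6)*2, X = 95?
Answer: 57127/148 ≈ 385.99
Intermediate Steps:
h(H, a) = 3 + 2*H (h(H, a) = -9 + (6 + H)*2 = -9 + (12 + 2*H) = 3 + 2*H)
v = 109 (v = 8 + (95 + 6) = 8 + 101 = 109)
386 - 1/(v + h(18, 8)) = 386 - 1/(109 + (3 + 2*18)) = 386 - 1/(109 + (3 + 36)) = 386 - 1/(109 + 39) = 386 - 1/148 = 57127/148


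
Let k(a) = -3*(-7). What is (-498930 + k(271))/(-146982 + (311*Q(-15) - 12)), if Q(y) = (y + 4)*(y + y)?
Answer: 166303/14788 ≈ 11.246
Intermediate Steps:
k(a) = 21
Q(y) = 2*y*(4 + y) (Q(y) = (4 + y)*(2*y) = 2*y*(4 + y))
(-498930 + k(271))/(-146982 + (311*Q(-15) - 12)) = (-498930 + 21)/(-146982 + (311*(2*(-15)*(4 - 15)) - 12)) = -498909/(-146982 + (311*(2*(-15)*(-11)) - 12)) = -498909/(-146982 + (311*330 - 12)) = -498909/(-146982 + (102630 - 12)) = -498909/(-146982 + 102618) = -498909/(-44364) = -498909*(-1/44364) = 166303/14788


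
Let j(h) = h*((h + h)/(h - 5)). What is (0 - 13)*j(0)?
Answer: 0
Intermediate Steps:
j(h) = 2*h²/(-5 + h) (j(h) = h*((2*h)/(-5 + h)) = h*(2*h/(-5 + h)) = 2*h²/(-5 + h))
(0 - 13)*j(0) = (0 - 13)*(2*0²/(-5 + 0)) = -26*0/(-5) = -26*0*(-1)/5 = -13*0 = 0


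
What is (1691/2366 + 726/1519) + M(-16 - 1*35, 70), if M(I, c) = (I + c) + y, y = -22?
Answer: -927931/513422 ≈ -1.8073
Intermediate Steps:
M(I, c) = -22 + I + c (M(I, c) = (I + c) - 22 = -22 + I + c)
(1691/2366 + 726/1519) + M(-16 - 1*35, 70) = (1691/2366 + 726/1519) + (-22 + (-16 - 1*35) + 70) = (1691*(1/2366) + 726*(1/1519)) + (-22 + (-16 - 35) + 70) = (1691/2366 + 726/1519) + (-22 - 51 + 70) = 612335/513422 - 3 = -927931/513422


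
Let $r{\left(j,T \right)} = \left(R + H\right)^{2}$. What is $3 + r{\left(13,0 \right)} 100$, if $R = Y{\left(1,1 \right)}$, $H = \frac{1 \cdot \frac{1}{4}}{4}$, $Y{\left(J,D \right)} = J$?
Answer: $\frac{7417}{64} \approx 115.89$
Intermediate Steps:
$H = \frac{1}{16}$ ($H = 1 \cdot \frac{1}{4} \cdot \frac{1}{4} = \frac{1}{4} \cdot \frac{1}{4} = \frac{1}{16} \approx 0.0625$)
$R = 1$
$r{\left(j,T \right)} = \frac{289}{256}$ ($r{\left(j,T \right)} = \left(1 + \frac{1}{16}\right)^{2} = \left(\frac{17}{16}\right)^{2} = \frac{289}{256}$)
$3 + r{\left(13,0 \right)} 100 = 3 + \frac{289}{256} \cdot 100 = 3 + \frac{7225}{64} = \frac{7417}{64}$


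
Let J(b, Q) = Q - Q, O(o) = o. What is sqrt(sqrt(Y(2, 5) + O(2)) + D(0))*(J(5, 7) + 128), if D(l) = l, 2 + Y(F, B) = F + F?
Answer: 128*sqrt(2) ≈ 181.02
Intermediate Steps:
Y(F, B) = -2 + 2*F (Y(F, B) = -2 + (F + F) = -2 + 2*F)
J(b, Q) = 0
sqrt(sqrt(Y(2, 5) + O(2)) + D(0))*(J(5, 7) + 128) = sqrt(sqrt((-2 + 2*2) + 2) + 0)*(0 + 128) = sqrt(sqrt((-2 + 4) + 2) + 0)*128 = sqrt(sqrt(2 + 2) + 0)*128 = sqrt(sqrt(4) + 0)*128 = sqrt(2 + 0)*128 = sqrt(2)*128 = 128*sqrt(2)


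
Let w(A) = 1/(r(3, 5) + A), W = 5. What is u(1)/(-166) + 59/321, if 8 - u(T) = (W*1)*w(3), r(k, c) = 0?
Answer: 2587/17762 ≈ 0.14565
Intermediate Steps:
w(A) = 1/A (w(A) = 1/(0 + A) = 1/A)
u(T) = 19/3 (u(T) = 8 - 5*1/3 = 8 - 5/3 = 19/3)
u(1)/(-166) + 59/321 = (19/3)/(-166) + 59/321 = (19/3)*(-1/166) + 59*(1/321) = -19/498 + 59/321 = 2587/17762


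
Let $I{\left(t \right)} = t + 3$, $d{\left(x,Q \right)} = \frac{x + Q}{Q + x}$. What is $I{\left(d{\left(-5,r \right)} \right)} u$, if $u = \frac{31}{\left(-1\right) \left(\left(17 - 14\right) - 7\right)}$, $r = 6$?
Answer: $31$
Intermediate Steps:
$d{\left(x,Q \right)} = 1$ ($d{\left(x,Q \right)} = \frac{Q + x}{Q + x} = 1$)
$I{\left(t \right)} = 3 + t$
$u = \frac{31}{4}$ ($u = \frac{31}{\left(-1\right) \left(3 - 7\right)} = \frac{31}{\left(-1\right) \left(-4\right)} = \frac{31}{4} \approx 7.75$)
$I{\left(d{\left(-5,r \right)} \right)} u = \left(3 + 1\right) \frac{31}{4} = 4 \cdot \frac{31}{4} = 31$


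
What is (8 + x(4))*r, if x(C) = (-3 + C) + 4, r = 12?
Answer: 156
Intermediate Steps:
x(C) = 1 + C
(8 + x(4))*r = (8 + (1 + 4))*12 = (8 + 5)*12 = 13*12 = 156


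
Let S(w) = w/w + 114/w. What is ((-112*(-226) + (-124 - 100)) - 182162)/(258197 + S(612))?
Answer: -340884/560345 ≈ -0.60835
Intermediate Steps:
S(w) = 1 + 114/w
((-112*(-226) + (-124 - 100)) - 182162)/(258197 + S(612)) = ((-112*(-226) + (-124 - 100)) - 182162)/(258197 + (114 + 612)/612) = ((25312 - 224) - 182162)/(258197 + (1/612)*726) = (25088 - 182162)/(258197 + 121/102) = -157074/26336215/102 = -157074*102/26336215 = -340884/560345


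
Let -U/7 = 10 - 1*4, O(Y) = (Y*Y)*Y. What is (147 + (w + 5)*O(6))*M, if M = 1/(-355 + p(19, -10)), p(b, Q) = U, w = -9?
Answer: 717/397 ≈ 1.8060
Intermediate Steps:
O(Y) = Y³ (O(Y) = Y²*Y = Y³)
U = -42 (U = -7*(10 - 1*4) = -7*(10 - 4) = -7*6 = -42)
p(b, Q) = -42
M = -1/397 (M = 1/(-355 - 42) = 1/(-397) = -1/397 ≈ -0.0025189)
(147 + (w + 5)*O(6))*M = (147 + (-9 + 5)*6³)*(-1/397) = (147 - 4*216)*(-1/397) = (147 - 864)*(-1/397) = -717*(-1/397) = 717/397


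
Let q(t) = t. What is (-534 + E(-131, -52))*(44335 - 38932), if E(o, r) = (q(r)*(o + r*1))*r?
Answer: -2676462498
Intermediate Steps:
E(o, r) = r**2*(o + r) (E(o, r) = (r*(o + r*1))*r = (r*(o + r))*r = r**2*(o + r))
(-534 + E(-131, -52))*(44335 - 38932) = (-534 + (-52)**2*(-131 - 52))*(44335 - 38932) = (-534 + 2704*(-183))*5403 = (-534 - 494832)*5403 = -495366*5403 = -2676462498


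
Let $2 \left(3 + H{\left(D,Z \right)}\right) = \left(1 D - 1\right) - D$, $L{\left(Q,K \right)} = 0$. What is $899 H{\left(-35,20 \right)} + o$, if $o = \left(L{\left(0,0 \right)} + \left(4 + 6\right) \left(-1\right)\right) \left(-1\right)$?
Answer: $- \frac{6273}{2} \approx -3136.5$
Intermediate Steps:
$H{\left(D,Z \right)} = - \frac{7}{2}$ ($H{\left(D,Z \right)} = -3 + \frac{\left(1 D - 1\right) - D}{2} = -3 + \frac{\left(D - 1\right) - D}{2} = -3 + \frac{\left(-1 + D\right) - D}{2} = -3 + \frac{1}{2} \left(-1\right) = -3 - \frac{1}{2} = - \frac{7}{2}$)
$o = 10$ ($o = \left(0 + \left(4 + 6\right) \left(-1\right)\right) \left(-1\right) = \left(0 + 10 \left(-1\right)\right) \left(-1\right) = \left(0 - 10\right) \left(-1\right) = \left(-10\right) \left(-1\right) = 10$)
$899 H{\left(-35,20 \right)} + o = 899 \left(- \frac{7}{2}\right) + 10 = - \frac{6293}{2} + 10 = - \frac{6273}{2}$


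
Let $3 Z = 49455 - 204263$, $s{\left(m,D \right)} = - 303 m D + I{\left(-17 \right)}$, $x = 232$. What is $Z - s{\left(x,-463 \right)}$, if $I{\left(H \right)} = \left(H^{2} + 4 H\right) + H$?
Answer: $- \frac{97796564}{3} \approx -3.2599 \cdot 10^{7}$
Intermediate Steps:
$I{\left(H \right)} = H^{2} + 5 H$
$s{\left(m,D \right)} = 204 - 303 D m$ ($s{\left(m,D \right)} = - 303 m D - 17 \left(5 - 17\right) = - 303 D m - -204 = - 303 D m + 204 = 204 - 303 D m$)
$Z = - \frac{154808}{3}$ ($Z = \frac{49455 - 204263}{3} = \frac{1}{3} \left(-154808\right) = - \frac{154808}{3} \approx -51603.0$)
$Z - s{\left(x,-463 \right)} = - \frac{154808}{3} - \left(204 - \left(-140289\right) 232\right) = - \frac{154808}{3} - \left(204 + 32547048\right) = - \frac{154808}{3} - 32547252 = - \frac{97796564}{3}$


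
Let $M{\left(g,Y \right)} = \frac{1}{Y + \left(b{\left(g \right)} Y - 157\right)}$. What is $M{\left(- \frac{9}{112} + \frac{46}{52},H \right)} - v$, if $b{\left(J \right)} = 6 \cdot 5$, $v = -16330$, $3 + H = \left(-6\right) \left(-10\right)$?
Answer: $\frac{26291301}{1610} \approx 16330.0$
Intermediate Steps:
$H = 57$ ($H = -3 - -60 = -3 + 60 = 57$)
$b{\left(J \right)} = 30$
$M{\left(g,Y \right)} = \frac{1}{-157 + 31 Y}$ ($M{\left(g,Y \right)} = \frac{1}{Y + \left(30 Y - 157\right)} = \frac{1}{Y + \left(-157 + 30 Y\right)} = \frac{1}{-157 + 31 Y}$)
$M{\left(- \frac{9}{112} + \frac{46}{52},H \right)} - v = \frac{1}{-157 + 31 \cdot 57} - -16330 = \frac{1}{-157 + 1767} + 16330 = \frac{1}{1610} + 16330 = \frac{26291301}{1610}$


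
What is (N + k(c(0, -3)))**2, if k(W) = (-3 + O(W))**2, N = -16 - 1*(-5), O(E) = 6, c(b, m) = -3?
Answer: 4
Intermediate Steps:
N = -11 (N = -16 + 5 = -11)
k(W) = 9 (k(W) = (-3 + 6)**2 = 3**2 = 9)
(N + k(c(0, -3)))**2 = (-11 + 9)**2 = (-2)**2 = 4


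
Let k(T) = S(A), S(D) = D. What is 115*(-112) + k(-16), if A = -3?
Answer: -12883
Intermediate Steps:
k(T) = -3
115*(-112) + k(-16) = 115*(-112) - 3 = -12880 - 3 = -12883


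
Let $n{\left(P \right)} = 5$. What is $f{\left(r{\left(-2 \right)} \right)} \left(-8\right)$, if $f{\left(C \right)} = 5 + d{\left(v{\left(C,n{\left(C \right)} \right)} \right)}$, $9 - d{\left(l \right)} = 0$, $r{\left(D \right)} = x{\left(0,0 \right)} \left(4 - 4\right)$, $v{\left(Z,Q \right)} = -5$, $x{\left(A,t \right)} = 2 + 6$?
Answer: $-112$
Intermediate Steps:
$x{\left(A,t \right)} = 8$
$r{\left(D \right)} = 0$ ($r{\left(D \right)} = 8 \left(4 - 4\right) = 8 \cdot 0 = 0$)
$d{\left(l \right)} = 9$ ($d{\left(l \right)} = 9 - 0 = 9 + 0 = 9$)
$f{\left(C \right)} = 14$ ($f{\left(C \right)} = 5 + 9 = 14$)
$f{\left(r{\left(-2 \right)} \right)} \left(-8\right) = 14 \left(-8\right) = -112$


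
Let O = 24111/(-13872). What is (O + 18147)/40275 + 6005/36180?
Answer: 23077534991/37432551600 ≈ 0.61651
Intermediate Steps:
O = -8037/4624 (O = 24111*(-1/13872) = -8037/4624 ≈ -1.7381)
(O + 18147)/40275 + 6005/36180 = (-8037/4624 + 18147)/40275 + 6005/36180 = (83903691/4624)*(1/40275) + 6005*(1/36180) = 27967897/62077200 + 1201/7236 = 23077534991/37432551600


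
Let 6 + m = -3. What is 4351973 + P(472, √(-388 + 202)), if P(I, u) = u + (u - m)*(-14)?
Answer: 4351847 - 13*I*√186 ≈ 4.3518e+6 - 177.3*I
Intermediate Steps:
m = -9 (m = -6 - 3 = -9)
P(I, u) = -126 - 13*u (P(I, u) = u + (u - 1*(-9))*(-14) = u + (u + 9)*(-14) = u + (9 + u)*(-14) = u + (-126 - 14*u) = -126 - 13*u)
4351973 + P(472, √(-388 + 202)) = 4351973 + (-126 - 13*√(-388 + 202)) = 4351973 + (-126 - 13*I*√186) = 4351847 - 13*I*√186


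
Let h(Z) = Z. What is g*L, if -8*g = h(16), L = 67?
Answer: -134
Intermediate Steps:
g = -2 (g = -⅛*16 = -2)
g*L = -2*67 = -134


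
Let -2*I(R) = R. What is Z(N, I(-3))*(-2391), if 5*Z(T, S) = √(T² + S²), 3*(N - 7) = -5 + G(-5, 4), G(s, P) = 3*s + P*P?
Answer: -797*√1237/10 ≈ -2803.1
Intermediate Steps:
G(s, P) = P² + 3*s (G(s, P) = 3*s + P² = P² + 3*s)
I(R) = -R/2
N = 17/3 (N = 7 + (-5 + (4² + 3*(-5)))/3 = 7 + (-5 + (16 - 15))/3 = 7 + (-5 + 1)/3 = 7 + (⅓)*(-4) = 7 - 4/3 = 17/3 ≈ 5.6667)
Z(T, S) = √(S² + T²)/5 (Z(T, S) = √(T² + S²)/5 = √(S² + T²)/5)
Z(N, I(-3))*(-2391) = (√((-½*(-3))² + (17/3)²)/5)*(-2391) = (√((3/2)² + 289/9)/5)*(-2391) = (√(9/4 + 289/9)/5)*(-2391) = (√(1237/36)/5)*(-2391) = ((√1237/6)/5)*(-2391) = (√1237/30)*(-2391) = -797*√1237/10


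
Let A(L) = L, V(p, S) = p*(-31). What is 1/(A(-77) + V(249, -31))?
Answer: -1/7796 ≈ -0.00012827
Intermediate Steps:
V(p, S) = -31*p
1/(A(-77) + V(249, -31)) = 1/(-77 - 31*249) = 1/(-77 - 7719) = 1/(-7796) = -1/7796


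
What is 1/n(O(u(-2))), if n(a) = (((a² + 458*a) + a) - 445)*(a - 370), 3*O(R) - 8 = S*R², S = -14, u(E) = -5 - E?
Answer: 27/187352276 ≈ 1.4411e-7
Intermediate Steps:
O(R) = 8/3 - 14*R²/3 (O(R) = 8/3 + (-14*R²)/3 = 8/3 - 14*R²/3)
n(a) = (-370 + a)*(-445 + a² + 459*a) (n(a) = ((a² + 459*a) - 445)*(-370 + a) = (-445 + a² + 459*a)*(-370 + a) = (-370 + a)*(-445 + a² + 459*a))
1/n(O(u(-2))) = 1/(164650 + (8/3 - 14*(-5 - 1*(-2))²/3)³ - 170275*(8/3 - 14*(-5 - 1*(-2))²/3) + 89*(8/3 - 14*(-5 - 1*(-2))²/3)²) = 1/(164650 + (8/3 - 14*(-5 + 2)²/3)³ - 170275*(8/3 - 14*(-5 + 2)²/3) + 89*(8/3 - 14*(-5 + 2)²/3)²) = 1/(164650 + (8/3 - 14/3*(-3)²)³ - 170275*(8/3 - 14/3*(-3)²) + 89*(8/3 - 14/3*(-3)²)²) = 1/(164650 + (8/3 - 14/3*9)³ - 170275*(8/3 - 14/3*9) + 89*(8/3 - 14/3*9)²) = 1/(164650 + (8/3 - 42)³ - 170275*(8/3 - 42) + 89*(8/3 - 42)²) = 1/(164650 + (-118/3)³ - 170275*(-118/3) + 89*(-118/3)²) = 1/(164650 - 1643032/27 + 20092450/3 + 89*(13924/9)) = 1/(164650 - 1643032/27 + 20092450/3 + 1239236/9) = 1/(187352276/27) = 27/187352276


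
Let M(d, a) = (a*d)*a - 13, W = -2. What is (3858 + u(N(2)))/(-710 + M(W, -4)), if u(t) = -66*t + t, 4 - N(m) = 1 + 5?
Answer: -3988/755 ≈ -5.2821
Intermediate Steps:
N(m) = -2 (N(m) = 4 - (1 + 5) = 4 - 1*6 = 4 - 6 = -2)
u(t) = -65*t
M(d, a) = -13 + d*a² (M(d, a) = d*a² - 13 = -13 + d*a²)
(3858 + u(N(2)))/(-710 + M(W, -4)) = (3858 - 65*(-2))/(-710 + (-13 - 2*(-4)²)) = (3858 + 130)/(-710 + (-13 - 2*16)) = 3988/(-710 + (-13 - 32)) = 3988/(-710 - 45) = 3988/(-755) = 3988*(-1/755) = -3988/755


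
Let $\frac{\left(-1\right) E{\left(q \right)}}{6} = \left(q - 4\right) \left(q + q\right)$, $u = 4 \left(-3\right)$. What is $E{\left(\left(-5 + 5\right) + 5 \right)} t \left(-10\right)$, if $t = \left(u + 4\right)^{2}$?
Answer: $38400$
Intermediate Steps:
$u = -12$
$E{\left(q \right)} = - 12 q \left(-4 + q\right)$ ($E{\left(q \right)} = - 6 \left(q - 4\right) \left(q + q\right) = - 6 \left(-4 + q\right) 2 q = - 6 \cdot 2 q \left(-4 + q\right) = - 12 q \left(-4 + q\right)$)
$t = 64$ ($t = \left(-12 + 4\right)^{2} = \left(-8\right)^{2} = 64$)
$E{\left(\left(-5 + 5\right) + 5 \right)} t \left(-10\right) = 12 \left(\left(-5 + 5\right) + 5\right) \left(4 - \left(\left(-5 + 5\right) + 5\right)\right) 64 \left(-10\right) = 12 \left(0 + 5\right) \left(4 - \left(0 + 5\right)\right) 64 \left(-10\right) = 12 \cdot 5 \left(4 - 5\right) 64 \left(-10\right) = 12 \cdot 5 \left(-1\right) 64 \left(-10\right) = \left(-60\right) 64 \left(-10\right) = \left(-3840\right) \left(-10\right) = 38400$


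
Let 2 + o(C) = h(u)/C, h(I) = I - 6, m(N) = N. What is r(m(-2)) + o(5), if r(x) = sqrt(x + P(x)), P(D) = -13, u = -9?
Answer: -5 + I*sqrt(15) ≈ -5.0 + 3.873*I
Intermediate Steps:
r(x) = sqrt(-13 + x) (r(x) = sqrt(x - 13) = sqrt(-13 + x))
h(I) = -6 + I
o(C) = -2 - 15/C (o(C) = -2 + (-6 - 9)/C = -2 - 15/C)
r(m(-2)) + o(5) = sqrt(-13 - 2) + (-2 - 15/5) = sqrt(-15) + (-2 - 15*1/5) = I*sqrt(15) + (-2 - 3) = I*sqrt(15) - 5 = -5 + I*sqrt(15)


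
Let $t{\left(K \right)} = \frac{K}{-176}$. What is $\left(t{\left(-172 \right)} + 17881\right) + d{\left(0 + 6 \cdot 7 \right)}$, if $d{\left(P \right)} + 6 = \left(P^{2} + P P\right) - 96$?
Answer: $\frac{937551}{44} \approx 21308.0$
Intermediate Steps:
$t{\left(K \right)} = - \frac{K}{176}$ ($t{\left(K \right)} = K \left(- \frac{1}{176}\right) = - \frac{K}{176}$)
$d{\left(P \right)} = -102 + 2 P^{2}$ ($d{\left(P \right)} = -6 - \left(96 - P^{2} - P P\right) = -6 + \left(\left(P^{2} + P^{2}\right) - 96\right) = -6 + \left(2 P^{2} - 96\right) = -6 + \left(-96 + 2 P^{2}\right) = -102 + 2 P^{2}$)
$\left(t{\left(-172 \right)} + 17881\right) + d{\left(0 + 6 \cdot 7 \right)} = \left(\left(- \frac{1}{176}\right) \left(-172\right) + 17881\right) - \left(102 - 2 \left(0 + 6 \cdot 7\right)^{2}\right) = \left(\frac{43}{44} + 17881\right) - \left(102 - 2 \left(0 + 42\right)^{2}\right) = \frac{786807}{44} - \left(102 - 2 \cdot 42^{2}\right) = \frac{786807}{44} + \left(-102 + 2 \cdot 1764\right) = \frac{786807}{44} + \left(-102 + 3528\right) = \frac{786807}{44} + 3426 = \frac{937551}{44}$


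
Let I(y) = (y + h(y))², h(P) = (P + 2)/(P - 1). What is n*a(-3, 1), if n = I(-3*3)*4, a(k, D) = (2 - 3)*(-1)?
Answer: 6889/25 ≈ 275.56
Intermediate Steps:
h(P) = (2 + P)/(-1 + P)
I(y) = (y + (2 + y)/(-1 + y))²
a(k, D) = 1 (a(k, D) = -1*(-1) = 1)
n = 6889/25 (n = ((2 + (-3*3)²)²/(-1 - 3*3)²)*4 = ((2 + (-9)²)²/(-1 - 9)²)*4 = ((2 + 81)²/(-10)²)*4 = ((1/100)*83²)*4 = ((1/100)*6889)*4 = (6889/100)*4 = 6889/25 ≈ 275.56)
n*a(-3, 1) = (6889/25)*1 = 6889/25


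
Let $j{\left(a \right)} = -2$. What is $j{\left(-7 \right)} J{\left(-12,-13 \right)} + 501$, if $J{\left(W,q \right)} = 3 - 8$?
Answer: $511$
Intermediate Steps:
$J{\left(W,q \right)} = -5$ ($J{\left(W,q \right)} = 3 - 8 = -5$)
$j{\left(-7 \right)} J{\left(-12,-13 \right)} + 501 = \left(-2\right) \left(-5\right) + 501 = 10 + 501 = 511$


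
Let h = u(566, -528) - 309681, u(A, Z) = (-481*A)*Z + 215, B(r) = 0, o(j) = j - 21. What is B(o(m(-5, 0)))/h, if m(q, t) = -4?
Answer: 0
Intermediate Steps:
o(j) = -21 + j
u(A, Z) = 215 - 481*A*Z (u(A, Z) = -481*A*Z + 215 = 215 - 481*A*Z)
h = 143436422 (h = (215 - 481*566*(-528)) - 309681 = (215 + 143745888) - 309681 = 143746103 - 309681 = 143436422)
B(o(m(-5, 0)))/h = 0/143436422 = 0*(1/143436422) = 0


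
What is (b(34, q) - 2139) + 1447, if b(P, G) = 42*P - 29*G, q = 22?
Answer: 98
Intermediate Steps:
b(P, G) = -29*G + 42*P
(b(34, q) - 2139) + 1447 = ((-29*22 + 42*34) - 2139) + 1447 = ((-638 + 1428) - 2139) + 1447 = (790 - 2139) + 1447 = -1349 + 1447 = 98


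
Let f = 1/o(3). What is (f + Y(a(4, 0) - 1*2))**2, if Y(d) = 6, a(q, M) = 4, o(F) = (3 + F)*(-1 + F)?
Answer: 5329/144 ≈ 37.007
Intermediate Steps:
o(F) = (-1 + F)*(3 + F)
f = 1/12 (f = 1/(-3 + 3**2 + 2*3) = 1/(-3 + 9 + 6) = 1/12 ≈ 0.083333)
(f + Y(a(4, 0) - 1*2))**2 = (1/12 + 6)**2 = (73/12)**2 = 5329/144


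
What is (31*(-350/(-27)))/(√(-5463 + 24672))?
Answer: 10850*√19209/518643 ≈ 2.8994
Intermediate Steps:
(31*(-350/(-27)))/(√(-5463 + 24672)) = (31*(-350*(-1/27)))/(√19209) = (31*(350/27))*(√19209/19209) = 10850*(√19209/19209)/27 = 10850*√19209/518643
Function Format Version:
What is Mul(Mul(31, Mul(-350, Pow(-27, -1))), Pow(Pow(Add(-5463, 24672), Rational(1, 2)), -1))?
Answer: Mul(Rational(10850, 518643), Pow(19209, Rational(1, 2))) ≈ 2.8994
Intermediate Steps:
Mul(Mul(31, Mul(-350, Pow(-27, -1))), Pow(Pow(Add(-5463, 24672), Rational(1, 2)), -1)) = Mul(Mul(31, Mul(-350, Rational(-1, 27))), Pow(Pow(19209, Rational(1, 2)), -1)) = Mul(Mul(31, Rational(350, 27)), Mul(Rational(1, 19209), Pow(19209, Rational(1, 2)))) = Mul(Rational(10850, 27), Mul(Rational(1, 19209), Pow(19209, Rational(1, 2)))) = Mul(Rational(10850, 518643), Pow(19209, Rational(1, 2)))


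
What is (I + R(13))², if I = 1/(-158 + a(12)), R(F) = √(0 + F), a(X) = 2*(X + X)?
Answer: 157301/12100 - √13/55 ≈ 12.935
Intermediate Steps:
a(X) = 4*X (a(X) = 2*(2*X) = 4*X)
R(F) = √F
I = -1/110 (I = 1/(-158 + 4*12) = 1/(-158 + 48) = 1/(-110) = -1/110 ≈ -0.0090909)
(I + R(13))² = (-1/110 + √13)²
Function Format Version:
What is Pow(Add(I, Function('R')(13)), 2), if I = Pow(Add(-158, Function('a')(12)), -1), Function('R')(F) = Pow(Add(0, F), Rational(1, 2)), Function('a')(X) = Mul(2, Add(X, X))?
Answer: Add(Rational(157301, 12100), Mul(Rational(-1, 55), Pow(13, Rational(1, 2)))) ≈ 12.935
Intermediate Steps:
Function('a')(X) = Mul(4, X) (Function('a')(X) = Mul(2, Mul(2, X)) = Mul(4, X))
Function('R')(F) = Pow(F, Rational(1, 2))
I = Rational(-1, 110) (I = Pow(Add(-158, Mul(4, 12)), -1) = Pow(Add(-158, 48), -1) = Pow(-110, -1) = Rational(-1, 110) ≈ -0.0090909)
Pow(Add(I, Function('R')(13)), 2) = Pow(Add(Rational(-1, 110), Pow(13, Rational(1, 2))), 2)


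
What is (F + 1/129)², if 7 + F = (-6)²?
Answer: 14002564/16641 ≈ 841.45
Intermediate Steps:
F = 29 (F = -7 + (-6)² = -7 + 36 = 29)
(F + 1/129)² = (29 + 1/129)² = (3742/129)² = 14002564/16641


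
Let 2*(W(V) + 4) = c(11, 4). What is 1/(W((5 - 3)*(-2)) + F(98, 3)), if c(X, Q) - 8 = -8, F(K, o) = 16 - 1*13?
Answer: -1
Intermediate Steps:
F(K, o) = 3 (F(K, o) = 16 - 13 = 3)
c(X, Q) = 0 (c(X, Q) = 8 - 8 = 0)
W(V) = -4 (W(V) = -4 + (½)*0 = -4 + 0 = -4)
1/(W((5 - 3)*(-2)) + F(98, 3)) = 1/(-4 + 3) = 1/(-1) = -1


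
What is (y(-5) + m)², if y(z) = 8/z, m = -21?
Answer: 12769/25 ≈ 510.76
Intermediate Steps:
(y(-5) + m)² = (8/(-5) - 21)² = (8*(-⅕) - 21)² = (-8/5 - 21)² = (-113/5)² = 12769/25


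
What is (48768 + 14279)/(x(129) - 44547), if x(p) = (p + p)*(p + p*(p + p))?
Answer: 63047/8575491 ≈ 0.0073520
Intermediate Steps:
x(p) = 2*p*(p + 2*p²) (x(p) = (2*p)*(p + p*(2*p)) = (2*p)*(p + 2*p²) = 2*p*(p + 2*p²))
(48768 + 14279)/(x(129) - 44547) = (48768 + 14279)/(129²*(2 + 4*129) - 44547) = 63047/(16641*(2 + 516) - 44547) = 63047/(16641*518 - 44547) = 63047/(8620038 - 44547) = 63047/8575491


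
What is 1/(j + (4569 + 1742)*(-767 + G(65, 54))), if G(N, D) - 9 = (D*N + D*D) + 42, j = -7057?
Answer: 1/36028753 ≈ 2.7756e-8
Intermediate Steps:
G(N, D) = 51 + D² + D*N (G(N, D) = 9 + ((D*N + D*D) + 42) = 9 + ((D*N + D²) + 42) = 9 + ((D² + D*N) + 42) = 9 + (42 + D² + D*N) = 51 + D² + D*N)
1/(j + (4569 + 1742)*(-767 + G(65, 54))) = 1/(-7057 + (4569 + 1742)*(-767 + (51 + 54² + 54*65))) = 1/(-7057 + 6311*(-767 + (51 + 2916 + 3510))) = 1/(-7057 + 6311*(-767 + 6477)) = 1/(-7057 + 6311*5710) = 1/(-7057 + 36035810) = 1/36028753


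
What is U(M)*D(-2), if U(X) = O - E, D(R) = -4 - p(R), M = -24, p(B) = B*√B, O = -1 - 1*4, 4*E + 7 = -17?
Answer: -4 + 2*I*√2 ≈ -4.0 + 2.8284*I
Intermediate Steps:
E = -6 (E = -7/4 + (¼)*(-17) = -7/4 - 17/4 = -6)
O = -5 (O = -1 - 4 = -5)
p(B) = B^(3/2)
D(R) = -4 - R^(3/2)
U(X) = 1 (U(X) = -5 - 1*(-6) = -5 + 6 = 1)
U(M)*D(-2) = 1*(-4 - (-2)^(3/2)) = 1*(-4 - (-2)*I*√2) = 1*(-4 + 2*I*√2) = -4 + 2*I*√2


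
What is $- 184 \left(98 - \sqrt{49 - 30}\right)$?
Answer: $-18032 + 184 \sqrt{19} \approx -17230.0$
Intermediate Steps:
$- 184 \left(98 - \sqrt{49 - 30}\right) = - 184 \left(98 - \sqrt{19}\right) = -18032 + 184 \sqrt{19}$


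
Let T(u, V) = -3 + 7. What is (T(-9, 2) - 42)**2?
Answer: 1444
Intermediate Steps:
T(u, V) = 4
(T(-9, 2) - 42)**2 = (4 - 42)**2 = (-38)**2 = 1444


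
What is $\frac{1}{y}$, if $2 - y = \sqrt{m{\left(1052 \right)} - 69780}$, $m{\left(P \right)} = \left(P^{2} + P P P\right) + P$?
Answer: $- \frac{1}{582645290} - \frac{\sqrt{291322646}}{582645290} \approx -2.9296 \cdot 10^{-5}$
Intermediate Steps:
$m{\left(P \right)} = P + P^{2} + P^{3}$ ($m{\left(P \right)} = \left(P^{2} + P^{2} P\right) + P = \left(P^{2} + P^{3}\right) + P = P + P^{2} + P^{3}$)
$y = 2 - 2 \sqrt{291322646}$ ($y = 2 - \sqrt{1052 \left(1 + 1052 + 1052^{2}\right) - 69780} = 2 - \sqrt{1052 \left(1 + 1052 + 1106704\right) - 69780} = 2 - \sqrt{1052 \cdot 1107757 - 69780} = 2 - \sqrt{1165360364 - 69780} = 2 - \sqrt{1165290584} = 2 - 2 \sqrt{291322646} \approx -34134.0$)
$\frac{1}{y} = \frac{1}{2 - 2 \sqrt{291322646}}$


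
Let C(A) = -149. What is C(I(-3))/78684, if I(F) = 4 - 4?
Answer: -149/78684 ≈ -0.0018937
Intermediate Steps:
I(F) = 0
C(I(-3))/78684 = -149/78684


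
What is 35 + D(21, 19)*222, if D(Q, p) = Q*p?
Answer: 88613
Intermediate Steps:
35 + D(21, 19)*222 = 35 + (21*19)*222 = 35 + 399*222 = 35 + 88578 = 88613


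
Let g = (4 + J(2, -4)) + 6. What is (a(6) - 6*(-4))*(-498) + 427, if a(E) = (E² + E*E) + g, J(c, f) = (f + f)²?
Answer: -84233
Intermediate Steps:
J(c, f) = 4*f² (J(c, f) = (2*f)² = 4*f²)
g = 74 (g = (4 + 4*(-4)²) + 6 = (4 + 4*16) + 6 = (4 + 64) + 6 = 68 + 6 = 74)
a(E) = 74 + 2*E² (a(E) = (E² + E*E) + 74 = (E² + E²) + 74 = 2*E² + 74 = 74 + 2*E²)
(a(6) - 6*(-4))*(-498) + 427 = ((74 + 2*6²) - 6*(-4))*(-498) + 427 = ((74 + 2*36) + 24)*(-498) + 427 = ((74 + 72) + 24)*(-498) + 427 = (146 + 24)*(-498) + 427 = 170*(-498) + 427 = -84660 + 427 = -84233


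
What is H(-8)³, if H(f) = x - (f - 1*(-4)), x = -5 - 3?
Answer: -64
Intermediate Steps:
x = -8
H(f) = -12 - f (H(f) = -8 - (f - 1*(-4)) = -8 - (f + 4) = -8 - (4 + f) = -8 + (-4 - f) = -12 - f)
H(-8)³ = (-12 - 1*(-8))³ = (-12 + 8)³ = (-4)³ = -64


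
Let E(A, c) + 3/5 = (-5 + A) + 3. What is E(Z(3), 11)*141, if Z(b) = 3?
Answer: 282/5 ≈ 56.400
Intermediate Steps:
E(A, c) = -13/5 + A (E(A, c) = -⅗ + ((-5 + A) + 3) = -⅗ + (-2 + A) = -13/5 + A)
E(Z(3), 11)*141 = (-13/5 + 3)*141 = (⅖)*141 = 282/5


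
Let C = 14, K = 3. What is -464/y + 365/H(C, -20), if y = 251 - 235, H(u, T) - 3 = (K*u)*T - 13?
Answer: -5003/170 ≈ -29.429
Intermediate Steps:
H(u, T) = -10 + 3*T*u (H(u, T) = 3 + ((3*u)*T - 13) = 3 + (3*T*u - 13) = 3 + (-13 + 3*T*u) = -10 + 3*T*u)
y = 16
-464/y + 365/H(C, -20) = -464/16 + 365/(-10 + 3*(-20)*14) = -464*1/16 + 365/(-10 - 840) = -29 + 365/(-850) = -29 + 365*(-1/850) = -29 - 73/170 = -5003/170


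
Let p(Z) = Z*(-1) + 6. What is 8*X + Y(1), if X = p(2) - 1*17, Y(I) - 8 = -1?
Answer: -97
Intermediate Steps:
p(Z) = 6 - Z (p(Z) = -Z + 6 = 6 - Z)
Y(I) = 7 (Y(I) = 8 - 1 = 7)
X = -13 (X = (6 - 1*2) - 1*17 = (6 - 2) - 17 = 4 - 17 = -13)
8*X + Y(1) = 8*(-13) + 7 = -104 + 7 = -97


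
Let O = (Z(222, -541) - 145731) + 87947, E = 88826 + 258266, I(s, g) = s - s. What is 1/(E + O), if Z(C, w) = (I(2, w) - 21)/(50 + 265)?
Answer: 15/4339619 ≈ 3.4565e-6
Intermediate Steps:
I(s, g) = 0
Z(C, w) = -1/15 (Z(C, w) = (0 - 21)/(50 + 265) = -21/315 = -21*1/315 = -1/15)
E = 347092
O = -866761/15 (O = (-1/15 - 145731) + 87947 = -2185966/15 + 87947 = -866761/15 ≈ -57784.)
1/(E + O) = 1/(347092 - 866761/15) = 1/(4339619/15) = 15/4339619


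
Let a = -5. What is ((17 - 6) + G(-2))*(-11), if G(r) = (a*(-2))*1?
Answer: -231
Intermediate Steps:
G(r) = 10 (G(r) = -5*(-2)*1 = 10*1 = 10)
((17 - 6) + G(-2))*(-11) = ((17 - 6) + 10)*(-11) = (11 + 10)*(-11) = 21*(-11) = -231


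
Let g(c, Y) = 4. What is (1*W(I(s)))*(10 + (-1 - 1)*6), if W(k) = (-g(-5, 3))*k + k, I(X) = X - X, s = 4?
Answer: 0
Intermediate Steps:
I(X) = 0
W(k) = -3*k (W(k) = (-1*4)*k + k = -4*k + k = -3*k)
(1*W(I(s)))*(10 + (-1 - 1)*6) = (1*(-3*0))*(10 + (-1 - 1)*6) = (1*0)*(10 - 2*6) = 0*(10 - 12) = 0*(-2) = 0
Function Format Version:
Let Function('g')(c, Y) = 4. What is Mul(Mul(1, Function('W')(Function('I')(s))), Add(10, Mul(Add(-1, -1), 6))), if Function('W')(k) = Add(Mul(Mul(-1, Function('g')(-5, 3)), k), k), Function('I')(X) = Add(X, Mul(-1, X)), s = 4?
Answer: 0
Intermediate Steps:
Function('I')(X) = 0
Function('W')(k) = Mul(-3, k) (Function('W')(k) = Add(Mul(Mul(-1, 4), k), k) = Add(Mul(-4, k), k) = Mul(-3, k))
Mul(Mul(1, Function('W')(Function('I')(s))), Add(10, Mul(Add(-1, -1), 6))) = Mul(Mul(1, Mul(-3, 0)), Add(10, Mul(Add(-1, -1), 6))) = Mul(Mul(1, 0), Add(10, Mul(-2, 6))) = Mul(0, Add(10, -12)) = Mul(0, -2) = 0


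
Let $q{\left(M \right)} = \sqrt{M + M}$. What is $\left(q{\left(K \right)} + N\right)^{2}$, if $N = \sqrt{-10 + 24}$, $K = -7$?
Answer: $28 i \approx 28.0 i$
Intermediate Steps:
$q{\left(M \right)} = \sqrt{2} \sqrt{M}$ ($q{\left(M \right)} = \sqrt{2 M} = \sqrt{2} \sqrt{M}$)
$N = \sqrt{14} \approx 3.7417$
$\left(q{\left(K \right)} + N\right)^{2} = \left(\sqrt{2} \sqrt{-7} + \sqrt{14}\right)^{2} = \left(\sqrt{2} i \sqrt{7} + \sqrt{14}\right)^{2} = \left(i \sqrt{14} + \sqrt{14}\right)^{2} = \left(\sqrt{14} + i \sqrt{14}\right)^{2}$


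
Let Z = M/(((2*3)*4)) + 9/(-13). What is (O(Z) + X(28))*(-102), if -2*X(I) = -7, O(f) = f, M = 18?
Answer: -9435/26 ≈ -362.88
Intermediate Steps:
Z = 3/52 (Z = 18/(((2*3)*4)) + 9/(-13) = 18/((6*4)) + 9*(-1/13) = 18/24 - 9/13 = 18*(1/24) - 9/13 = 3/4 - 9/13 = 3/52 ≈ 0.057692)
X(I) = 7/2 (X(I) = -1/2*(-7) = 7/2)
(O(Z) + X(28))*(-102) = (3/52 + 7/2)*(-102) = (185/52)*(-102) = -9435/26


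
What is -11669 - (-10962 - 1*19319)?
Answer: 18612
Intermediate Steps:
-11669 - (-10962 - 1*19319) = -11669 - (-10962 - 19319) = -11669 - 1*(-30281) = -11669 + 30281 = 18612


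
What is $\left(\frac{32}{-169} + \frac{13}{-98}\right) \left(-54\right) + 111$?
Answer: $\frac{1063182}{8281} \approx 128.39$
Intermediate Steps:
$\left(\frac{32}{-169} + \frac{13}{-98}\right) \left(-54\right) + 111 = \left(32 \left(- \frac{1}{169}\right) + 13 \left(- \frac{1}{98}\right)\right) \left(-54\right) + 111 = \left(- \frac{32}{169} - \frac{13}{98}\right) \left(-54\right) + 111 = \left(- \frac{5333}{16562}\right) \left(-54\right) + 111 = \frac{143991}{8281} + 111 = \frac{1063182}{8281}$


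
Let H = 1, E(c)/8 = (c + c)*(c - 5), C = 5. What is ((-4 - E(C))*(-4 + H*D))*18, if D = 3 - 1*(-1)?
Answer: 0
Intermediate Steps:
D = 4 (D = 3 + 1 = 4)
E(c) = 16*c*(-5 + c) (E(c) = 8*((c + c)*(c - 5)) = 8*((2*c)*(-5 + c)) = 8*(2*c*(-5 + c)) = 16*c*(-5 + c))
((-4 - E(C))*(-4 + H*D))*18 = ((-4 - 16*5*(-5 + 5))*(-4 + 1*4))*18 = ((-4 - 16*5*0)*(-4 + 4))*18 = ((-4 - 1*0)*0)*18 = ((-4 + 0)*0)*18 = -4*0*18 = 0*18 = 0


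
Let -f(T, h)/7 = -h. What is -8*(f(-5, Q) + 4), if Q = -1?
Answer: 24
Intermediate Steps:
f(T, h) = 7*h (f(T, h) = -(-7)*h = 7*h)
-8*(f(-5, Q) + 4) = -8*(7*(-1) + 4) = -8*(-7 + 4) = -8*(-3) = 24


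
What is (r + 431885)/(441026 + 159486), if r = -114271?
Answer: 14437/27296 ≈ 0.52890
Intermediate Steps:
(r + 431885)/(441026 + 159486) = (-114271 + 431885)/(441026 + 159486) = 317614/600512 = 317614*(1/600512) = 14437/27296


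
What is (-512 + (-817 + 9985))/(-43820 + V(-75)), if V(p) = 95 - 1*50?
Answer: -8656/43775 ≈ -0.19774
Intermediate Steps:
V(p) = 45 (V(p) = 95 - 50 = 45)
(-512 + (-817 + 9985))/(-43820 + V(-75)) = (-512 + (-817 + 9985))/(-43820 + 45) = (-512 + 9168)/(-43775) = 8656*(-1/43775) = -8656/43775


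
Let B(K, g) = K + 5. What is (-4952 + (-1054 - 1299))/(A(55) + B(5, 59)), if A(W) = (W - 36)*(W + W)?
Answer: -487/140 ≈ -3.4786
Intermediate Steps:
B(K, g) = 5 + K
A(W) = 2*W*(-36 + W) (A(W) = (-36 + W)*(2*W) = 2*W*(-36 + W))
(-4952 + (-1054 - 1299))/(A(55) + B(5, 59)) = (-4952 + (-1054 - 1299))/(2*55*(-36 + 55) + (5 + 5)) = (-4952 - 2353)/(2*55*19 + 10) = -7305/(2090 + 10) = -7305/2100 = -7305*1/2100 = -487/140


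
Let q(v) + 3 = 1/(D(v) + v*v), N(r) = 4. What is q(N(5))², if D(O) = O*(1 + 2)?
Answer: 6889/784 ≈ 8.7870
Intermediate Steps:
D(O) = 3*O (D(O) = O*3 = 3*O)
q(v) = -3 + 1/(v² + 3*v) (q(v) = -3 + 1/(3*v + v*v) = -3 + 1/(3*v + v²) = -3 + 1/(v² + 3*v))
q(N(5))² = ((1 - 9*4 - 3*4²)/(4*(3 + 4)))² = ((¼)*(1 - 36 - 3*16)/7)² = ((¼)*(⅐)*(1 - 36 - 48))² = ((¼)*(⅐)*(-83))² = (-83/28)² = 6889/784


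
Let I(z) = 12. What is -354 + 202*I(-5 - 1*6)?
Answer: 2070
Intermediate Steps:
-354 + 202*I(-5 - 1*6) = -354 + 202*12 = -354 + 2424 = 2070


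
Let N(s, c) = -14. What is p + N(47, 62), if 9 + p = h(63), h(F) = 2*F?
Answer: 103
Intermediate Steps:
p = 117 (p = -9 + 2*63 = -9 + 126 = 117)
p + N(47, 62) = 117 - 14 = 103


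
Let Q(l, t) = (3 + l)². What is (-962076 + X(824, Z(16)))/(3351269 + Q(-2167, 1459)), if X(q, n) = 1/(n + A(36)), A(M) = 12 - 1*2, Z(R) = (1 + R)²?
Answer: -287660723/2402215335 ≈ -0.11975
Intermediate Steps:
A(M) = 10 (A(M) = 12 - 2 = 10)
X(q, n) = 1/(10 + n) (X(q, n) = 1/(n + 10) = 1/(10 + n))
(-962076 + X(824, Z(16)))/(3351269 + Q(-2167, 1459)) = (-962076 + 1/(10 + (1 + 16)²))/(3351269 + (3 - 2167)²) = (-962076 + 1/(10 + 17²))/(3351269 + (-2164)²) = (-962076 + 1/(10 + 289))/(3351269 + 4682896) = (-962076 + 1/299)/8034165 = (-962076 + 1/299)*(1/8034165) = -287660723/299*1/8034165 = -287660723/2402215335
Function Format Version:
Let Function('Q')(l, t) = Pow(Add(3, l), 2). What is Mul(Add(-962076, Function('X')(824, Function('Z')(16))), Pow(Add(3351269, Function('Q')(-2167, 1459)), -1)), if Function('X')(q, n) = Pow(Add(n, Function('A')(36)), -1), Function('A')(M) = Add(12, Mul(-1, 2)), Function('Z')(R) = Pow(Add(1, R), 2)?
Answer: Rational(-287660723, 2402215335) ≈ -0.11975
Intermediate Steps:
Function('A')(M) = 10 (Function('A')(M) = Add(12, -2) = 10)
Function('X')(q, n) = Pow(Add(10, n), -1) (Function('X')(q, n) = Pow(Add(n, 10), -1) = Pow(Add(10, n), -1))
Mul(Add(-962076, Function('X')(824, Function('Z')(16))), Pow(Add(3351269, Function('Q')(-2167, 1459)), -1)) = Mul(Add(-962076, Pow(Add(10, Pow(Add(1, 16), 2)), -1)), Pow(Add(3351269, Pow(Add(3, -2167), 2)), -1)) = Mul(Add(-962076, Pow(Add(10, Pow(17, 2)), -1)), Pow(Add(3351269, Pow(-2164, 2)), -1)) = Mul(Add(-962076, Pow(Add(10, 289), -1)), Pow(Add(3351269, 4682896), -1)) = Mul(Add(-962076, Pow(299, -1)), Pow(8034165, -1)) = Mul(Add(-962076, Rational(1, 299)), Rational(1, 8034165)) = Mul(Rational(-287660723, 299), Rational(1, 8034165)) = Rational(-287660723, 2402215335)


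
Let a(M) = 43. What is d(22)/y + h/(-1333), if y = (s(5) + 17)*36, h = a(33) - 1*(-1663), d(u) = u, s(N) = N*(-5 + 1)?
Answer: -106787/71982 ≈ -1.4835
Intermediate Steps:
s(N) = -4*N (s(N) = N*(-4) = -4*N)
h = 1706 (h = 43 - 1*(-1663) = 43 + 1663 = 1706)
y = -108 (y = (-4*5 + 17)*36 = (-20 + 17)*36 = -3*36 = -108)
d(22)/y + h/(-1333) = 22/(-108) + 1706/(-1333) = 22*(-1/108) + 1706*(-1/1333) = -11/54 - 1706/1333 = -106787/71982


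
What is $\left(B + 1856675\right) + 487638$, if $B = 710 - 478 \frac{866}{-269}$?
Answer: $\frac{631225135}{269} \approx 2.3466 \cdot 10^{6}$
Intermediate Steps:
$B = \frac{604938}{269}$ ($B = 710 - 478 \cdot 866 \left(- \frac{1}{269}\right) = 710 - - \frac{413948}{269} = 710 + \frac{413948}{269} = \frac{604938}{269} \approx 2248.8$)
$\left(B + 1856675\right) + 487638 = \left(\frac{604938}{269} + 1856675\right) + 487638 = \frac{500050513}{269} + 487638 = \frac{631225135}{269}$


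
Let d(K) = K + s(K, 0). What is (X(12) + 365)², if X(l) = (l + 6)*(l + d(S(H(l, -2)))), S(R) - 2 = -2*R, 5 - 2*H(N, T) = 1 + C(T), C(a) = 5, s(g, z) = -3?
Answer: 337561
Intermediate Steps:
H(N, T) = -½ (H(N, T) = 5/2 - (1 + 5)/2 = 5/2 - ½*6 = 5/2 - 3 = -½)
S(R) = 2 - 2*R
d(K) = -3 + K (d(K) = K - 3 = -3 + K)
X(l) = l*(6 + l) (X(l) = (l + 6)*(l + (-3 + (2 - 2*(-½)))) = (6 + l)*(l + (-3 + (2 + 1))) = (6 + l)*(l + (-3 + 3)) = (6 + l)*(l + 0) = (6 + l)*l = l*(6 + l))
(X(12) + 365)² = (12*(6 + 12) + 365)² = (12*18 + 365)² = (216 + 365)² = 581² = 337561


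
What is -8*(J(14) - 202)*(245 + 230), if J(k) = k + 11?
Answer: 672600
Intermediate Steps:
J(k) = 11 + k
-8*(J(14) - 202)*(245 + 230) = -8*((11 + 14) - 202)*(245 + 230) = -8*(25 - 202)*475 = -(-1416)*475 = -8*(-84075) = 672600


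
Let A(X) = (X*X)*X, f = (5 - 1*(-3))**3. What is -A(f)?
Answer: -134217728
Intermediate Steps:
f = 512 (f = (5 + 3)**3 = 8**3 = 512)
A(X) = X**3 (A(X) = X**2*X = X**3)
-A(f) = -1*512**3 = -1*134217728 = -134217728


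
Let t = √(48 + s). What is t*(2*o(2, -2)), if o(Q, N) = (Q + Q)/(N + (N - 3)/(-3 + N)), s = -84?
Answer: -48*I ≈ -48.0*I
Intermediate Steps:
o(Q, N) = 2*Q/(1 + N) (o(Q, N) = (2*Q)/(N + (-3 + N)/(-3 + N)) = (2*Q)/(N + 1) = (2*Q)/(1 + N) = 2*Q/(1 + N))
t = 6*I (t = √(48 - 84) = √(-36) = 6*I ≈ 6.0*I)
t*(2*o(2, -2)) = (6*I)*(2*(2*2/(1 - 2))) = (6*I)*(2*(2*2/(-1))) = (6*I)*(2*(2*2*(-1))) = (6*I)*(2*(-4)) = (6*I)*(-8) = -48*I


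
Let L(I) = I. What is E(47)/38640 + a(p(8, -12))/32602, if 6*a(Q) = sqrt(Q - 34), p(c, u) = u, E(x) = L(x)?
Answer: 47/38640 + I*sqrt(46)/195612 ≈ 0.0012164 + 3.4672e-5*I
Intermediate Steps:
E(x) = x
a(Q) = sqrt(-34 + Q)/6 (a(Q) = sqrt(Q - 34)/6 = sqrt(-34 + Q)/6)
E(47)/38640 + a(p(8, -12))/32602 = 47/38640 + (sqrt(-34 - 12)/6)/32602 = 47*(1/38640) + (sqrt(-46)/6)*(1/32602) = 47/38640 + ((I*sqrt(46))/6)*(1/32602) = 47/38640 + (I*sqrt(46)/6)*(1/32602) = 47/38640 + I*sqrt(46)/195612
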